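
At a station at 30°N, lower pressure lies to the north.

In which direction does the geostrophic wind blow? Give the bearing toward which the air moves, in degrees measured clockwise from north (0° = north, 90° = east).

The pressure-gradient force points toward the north (bearing 000°).
Geostrophic balance: in the Northern Hemisphere the Coriolis force deflects motion to the right, so the geostrophic wind blows 90° to the right of the pressure-gradient force (low pressure on the left).
Rotating 000° by 90° clockwise gives 090° — the wind blows toward the east.

090°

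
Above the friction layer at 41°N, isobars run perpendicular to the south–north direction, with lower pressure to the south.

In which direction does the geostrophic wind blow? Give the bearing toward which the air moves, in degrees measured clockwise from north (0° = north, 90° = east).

The pressure-gradient force points toward the south (bearing 180°).
Geostrophic balance: in the Northern Hemisphere the Coriolis force deflects motion to the right, so the geostrophic wind blows 90° to the right of the pressure-gradient force (low pressure on the left).
Rotating 180° by 90° clockwise gives 270° — the wind blows toward the west.

270°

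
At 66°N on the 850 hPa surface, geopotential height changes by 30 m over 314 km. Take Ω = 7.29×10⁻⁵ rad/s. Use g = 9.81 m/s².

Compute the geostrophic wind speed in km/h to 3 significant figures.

Coriolis parameter at 66°N:
f = 2Ω sin φ = 2 × 7.29×10⁻⁵ × sin 66° = 1.33×10⁻⁴ s⁻¹
Height gradient: |∂Z/∂n| = 30 m / 314000 m = 9.55×10⁻⁵
On a pressure surface, geostrophic balance gives V_g = (g/f)|∂Z/∂n|:
V_g = 9.81 × 9.55×10⁻⁵ / 1.33×10⁻⁴ = 7.04 m/s
Converting: 7.04 m/s × 3.6 = 25.3 km/h

25.3 km/h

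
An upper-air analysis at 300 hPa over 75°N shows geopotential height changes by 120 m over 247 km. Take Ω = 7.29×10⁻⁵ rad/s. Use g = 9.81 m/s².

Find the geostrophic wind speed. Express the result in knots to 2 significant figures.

Coriolis parameter at 75°N:
f = 2Ω sin φ = 2 × 7.29×10⁻⁵ × sin 75° = 1.41×10⁻⁴ s⁻¹
Height gradient: |∂Z/∂n| = 120 m / 247000 m = 4.86×10⁻⁴
On a pressure surface, geostrophic balance gives V_g = (g/f)|∂Z/∂n|:
V_g = 9.81 × 4.86×10⁻⁴ / 1.41×10⁻⁴ = 33.8 m/s
Converting: 33.8 m/s × 1.944 = 66 knots

66 knots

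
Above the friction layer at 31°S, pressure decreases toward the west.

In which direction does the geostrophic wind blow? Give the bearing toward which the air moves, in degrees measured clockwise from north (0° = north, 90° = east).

The pressure-gradient force points toward the west (bearing 270°).
Geostrophic balance: in the Southern Hemisphere the Coriolis force deflects motion to the left, so the geostrophic wind blows 90° to the left of the pressure-gradient force (low pressure on the right).
Rotating 270° by 90° counterclockwise gives 180° — the wind blows toward the south.

180°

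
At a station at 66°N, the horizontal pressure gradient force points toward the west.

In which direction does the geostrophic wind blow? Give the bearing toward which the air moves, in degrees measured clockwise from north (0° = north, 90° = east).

000°

The pressure-gradient force points toward the west (bearing 270°).
Geostrophic balance: in the Northern Hemisphere the Coriolis force deflects motion to the right, so the geostrophic wind blows 90° to the right of the pressure-gradient force (low pressure on the left).
Rotating 270° by 90° clockwise gives 000° — the wind blows toward the north.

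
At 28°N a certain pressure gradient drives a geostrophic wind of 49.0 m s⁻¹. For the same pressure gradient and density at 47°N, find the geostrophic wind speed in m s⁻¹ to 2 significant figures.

With the same pressure gradient and density, V_g ∝ 1/f ∝ 1/sin φ.
V₂ = V₁ · sin φ₁ / sin φ₂ = 49.0 × sin 28° / sin 47°
V₂ = 49.0 × 0.4695/0.7314 = 31 m s⁻¹

31 m s⁻¹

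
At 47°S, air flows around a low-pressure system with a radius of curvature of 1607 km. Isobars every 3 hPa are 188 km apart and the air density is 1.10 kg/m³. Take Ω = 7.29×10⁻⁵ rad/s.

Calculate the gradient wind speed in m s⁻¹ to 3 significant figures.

12.7 m s⁻¹

Coriolis parameter at 47°S:
f = 2Ω sin φ = 2 × 7.29×10⁻⁵ × sin 47° = 1.07×10⁻⁴ s⁻¹
Pressure gradient: |∂P/∂n| = 300 Pa / 188000 m = 1.60×10⁻³ Pa/m
Geostrophic speed: V_g = |∂P/∂n|/(fρ) = 1.60×10⁻³/(1.07×10⁻⁴ × 1.10) = 13.6 m/s
Around a low, centrifugal force acts outward with Coriolis, so pressure-gradient force balances both:
(1/ρ)|∂P/∂n| = fV + V²/R  →  V² + fR·V − fR·V_g = 0
With fR = 1.07×10⁻⁴ × 1607×10³ m = 171 m/s:
V = [−fR + √((fR)² + 4 fR V_g)]/2 = [−171 + √(171² + 4×171×13.6)]/2 = 12.7 m/s
Subgeostrophic (V < V_g = 13.6 m/s), as expected around a low.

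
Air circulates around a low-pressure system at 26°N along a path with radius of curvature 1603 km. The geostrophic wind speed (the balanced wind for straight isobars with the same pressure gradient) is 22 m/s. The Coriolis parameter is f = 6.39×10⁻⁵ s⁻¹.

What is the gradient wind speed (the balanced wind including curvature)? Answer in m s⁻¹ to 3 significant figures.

18.6 m s⁻¹

Around a low, centrifugal force acts outward with Coriolis, so pressure-gradient force balances both:
(1/ρ)|∂P/∂n| = fV + V²/R  →  V² + fR·V − fR·V_g = 0
With fR = 6.39×10⁻⁵ × 1603×10³ m = 102 m/s:
V = [−fR + √((fR)² + 4 fR V_g)]/2 = [−102 + √(102² + 4×102×22)]/2 = 18.6 m/s
Subgeostrophic (V < V_g = 22 m/s), as expected around a low.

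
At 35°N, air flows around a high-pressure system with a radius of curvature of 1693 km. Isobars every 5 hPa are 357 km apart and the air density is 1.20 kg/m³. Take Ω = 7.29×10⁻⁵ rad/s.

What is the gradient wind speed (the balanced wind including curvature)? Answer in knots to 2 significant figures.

Coriolis parameter at 35°N:
f = 2Ω sin φ = 2 × 7.29×10⁻⁵ × sin 35° = 8.36×10⁻⁵ s⁻¹
Pressure gradient: |∂P/∂n| = 500 Pa / 357000 m = 1.40×10⁻³ Pa/m
Geostrophic speed: V_g = |∂P/∂n|/(fρ) = 1.40×10⁻³/(8.36×10⁻⁵ × 1.20) = 14.0 m/s
Around a high, pressure-gradient force acts outward with centrifugal, so Coriolis balances both:
fV = (1/ρ)|∂P/∂n| + V²/R  →  V² − fR·V + fR·V_g = 0
With fR = 8.36×10⁻⁵ × 1693×10³ m = 142 m/s:
V = [fR − √((fR)² − 4 fR V_g)]/2 = [142 − √(142² − 4×142×14)]/2 = 15.7 m/s
Supergeostrophic (V > V_g = 14 m/s), as expected around a high.
Converting: 15.7 m/s × 1.944 = 31 knots

31 knots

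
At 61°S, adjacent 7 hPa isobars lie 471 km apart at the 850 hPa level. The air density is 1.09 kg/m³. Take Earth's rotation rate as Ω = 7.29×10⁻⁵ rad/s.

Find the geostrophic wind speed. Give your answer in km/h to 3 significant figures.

Coriolis parameter at 61°S:
f = 2Ω sin φ = 2 × 7.29×10⁻⁵ × sin 61° = 1.28×10⁻⁴ s⁻¹
Pressure gradient: |∂P/∂n| = 700 Pa / 471000 m = 1.49×10⁻³ Pa/m
Geostrophic balance (pressure-gradient force = Coriolis force):
V_g = (1/(fρ)) |∂P/∂n| = 1.49×10⁻³ / (1.28×10⁻⁴ × 1.09) = 10.7 m/s
Converting: 10.7 m/s × 3.6 = 38.5 km/h

38.5 km/h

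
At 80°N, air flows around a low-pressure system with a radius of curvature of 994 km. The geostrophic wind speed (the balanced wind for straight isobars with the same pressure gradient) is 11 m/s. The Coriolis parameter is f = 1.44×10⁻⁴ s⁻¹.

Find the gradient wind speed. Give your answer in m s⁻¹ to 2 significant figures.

10 m s⁻¹

Around a low, centrifugal force acts outward with Coriolis, so pressure-gradient force balances both:
(1/ρ)|∂P/∂n| = fV + V²/R  →  V² + fR·V − fR·V_g = 0
With fR = 1.44×10⁻⁴ × 994×10³ m = 143 m/s:
V = [−fR + √((fR)² + 4 fR V_g)]/2 = [−143 + √(143² + 4×143×11)]/2 = 10.3 m/s
Subgeostrophic (V < V_g = 11 m/s), as expected around a low.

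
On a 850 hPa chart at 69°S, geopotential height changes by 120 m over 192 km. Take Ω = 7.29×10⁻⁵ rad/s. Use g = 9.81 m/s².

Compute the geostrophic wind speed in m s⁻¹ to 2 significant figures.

45 m s⁻¹

Coriolis parameter at 69°S:
f = 2Ω sin φ = 2 × 7.29×10⁻⁵ × sin 69° = 1.36×10⁻⁴ s⁻¹
Height gradient: |∂Z/∂n| = 120 m / 192000 m = 6.25×10⁻⁴
On a pressure surface, geostrophic balance gives V_g = (g/f)|∂Z/∂n|:
V_g = 9.81 × 6.25×10⁻⁴ / 1.36×10⁻⁴ = 45.0 m/s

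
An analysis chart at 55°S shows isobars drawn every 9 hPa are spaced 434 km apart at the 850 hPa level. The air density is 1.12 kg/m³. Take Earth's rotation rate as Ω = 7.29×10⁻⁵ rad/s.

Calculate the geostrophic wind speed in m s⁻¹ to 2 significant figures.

Coriolis parameter at 55°S:
f = 2Ω sin φ = 2 × 7.29×10⁻⁵ × sin 55° = 1.19×10⁻⁴ s⁻¹
Pressure gradient: |∂P/∂n| = 900 Pa / 434000 m = 2.07×10⁻³ Pa/m
Geostrophic balance (pressure-gradient force = Coriolis force):
V_g = (1/(fρ)) |∂P/∂n| = 2.07×10⁻³ / (1.19×10⁻⁴ × 1.12) = 15.5 m/s

16 m s⁻¹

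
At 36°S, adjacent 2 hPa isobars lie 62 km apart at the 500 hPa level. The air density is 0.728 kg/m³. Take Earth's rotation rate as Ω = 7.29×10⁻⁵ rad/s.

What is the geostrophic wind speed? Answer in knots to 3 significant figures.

101 knots

Coriolis parameter at 36°S:
f = 2Ω sin φ = 2 × 7.29×10⁻⁵ × sin 36° = 8.57×10⁻⁵ s⁻¹
Pressure gradient: |∂P/∂n| = 200 Pa / 62000 m = 3.23×10⁻³ Pa/m
Geostrophic balance (pressure-gradient force = Coriolis force):
V_g = (1/(fρ)) |∂P/∂n| = 3.23×10⁻³ / (8.57×10⁻⁵ × 0.728) = 51.7 m/s
Converting: 51.7 m/s × 1.944 = 101 knots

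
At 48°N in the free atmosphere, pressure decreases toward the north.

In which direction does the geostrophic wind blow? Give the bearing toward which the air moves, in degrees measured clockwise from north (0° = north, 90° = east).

090°

The pressure-gradient force points toward the north (bearing 000°).
Geostrophic balance: in the Northern Hemisphere the Coriolis force deflects motion to the right, so the geostrophic wind blows 90° to the right of the pressure-gradient force (low pressure on the left).
Rotating 000° by 90° clockwise gives 090° — the wind blows toward the east.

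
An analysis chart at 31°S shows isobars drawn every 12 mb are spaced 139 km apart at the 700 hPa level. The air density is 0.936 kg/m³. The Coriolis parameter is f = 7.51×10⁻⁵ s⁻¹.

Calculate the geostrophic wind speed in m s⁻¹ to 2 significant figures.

Pressure gradient: |∂P/∂n| = 1200 Pa / 139000 m = 8.63×10⁻³ Pa/m
Geostrophic balance (pressure-gradient force = Coriolis force):
V_g = (1/(fρ)) |∂P/∂n| = 8.63×10⁻³ / (7.51×10⁻⁵ × 0.936) = 123 m/s

120 m s⁻¹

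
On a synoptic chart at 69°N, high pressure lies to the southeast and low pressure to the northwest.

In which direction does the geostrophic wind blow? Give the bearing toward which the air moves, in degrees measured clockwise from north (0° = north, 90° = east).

045°

The pressure-gradient force points toward the northwest (bearing 315°).
Geostrophic balance: in the Northern Hemisphere the Coriolis force deflects motion to the right, so the geostrophic wind blows 90° to the right of the pressure-gradient force (low pressure on the left).
Rotating 315° by 90° clockwise gives 045° — the wind blows toward the northeast.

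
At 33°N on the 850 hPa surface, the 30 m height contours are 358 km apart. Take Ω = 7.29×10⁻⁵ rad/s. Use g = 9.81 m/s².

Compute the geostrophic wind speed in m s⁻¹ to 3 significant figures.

Coriolis parameter at 33°N:
f = 2Ω sin φ = 2 × 7.29×10⁻⁵ × sin 33° = 7.94×10⁻⁵ s⁻¹
Height gradient: |∂Z/∂n| = 30 m / 358000 m = 8.38×10⁻⁵
On a pressure surface, geostrophic balance gives V_g = (g/f)|∂Z/∂n|:
V_g = 9.81 × 8.38×10⁻⁵ / 7.94×10⁻⁵ = 10.4 m/s

10.4 m s⁻¹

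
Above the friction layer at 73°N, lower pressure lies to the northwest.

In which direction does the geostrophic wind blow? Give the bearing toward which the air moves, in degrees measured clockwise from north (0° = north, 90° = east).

The pressure-gradient force points toward the northwest (bearing 315°).
Geostrophic balance: in the Northern Hemisphere the Coriolis force deflects motion to the right, so the geostrophic wind blows 90° to the right of the pressure-gradient force (low pressure on the left).
Rotating 315° by 90° clockwise gives 045° — the wind blows toward the northeast.

045°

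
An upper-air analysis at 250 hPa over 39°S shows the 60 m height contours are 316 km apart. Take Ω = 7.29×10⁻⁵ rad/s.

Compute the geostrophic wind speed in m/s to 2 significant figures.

Coriolis parameter at 39°S:
f = 2Ω sin φ = 2 × 7.29×10⁻⁵ × sin 39° = 9.18×10⁻⁵ s⁻¹
Height gradient: |∂Z/∂n| = 60 m / 316000 m = 1.90×10⁻⁴
On a pressure surface, geostrophic balance gives V_g = (g/f)|∂Z/∂n|:
V_g = 9.81 × 1.90×10⁻⁴ / 9.18×10⁻⁵ = 20.3 m/s

20 m/s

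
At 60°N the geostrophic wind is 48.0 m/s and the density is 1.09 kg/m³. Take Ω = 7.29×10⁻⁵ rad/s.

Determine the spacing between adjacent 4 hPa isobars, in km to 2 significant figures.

61 km

Coriolis parameter at 60°N:
f = 2Ω sin φ = 2 × 7.29×10⁻⁵ × sin 60° = 1.26×10⁻⁴ s⁻¹
Geostrophic balance rearranged: |∂P/∂n| = f ρ V_g
|∂P/∂n| = 1.26×10⁻⁴ × 1.09 × 48.0 = 6.61×10⁻³ Pa/m
Isobar spacing: Δn = ΔP/|∂P/∂n| = 400 Pa / 6.61×10⁻³ Pa/m = 60549 m ≈ 61 km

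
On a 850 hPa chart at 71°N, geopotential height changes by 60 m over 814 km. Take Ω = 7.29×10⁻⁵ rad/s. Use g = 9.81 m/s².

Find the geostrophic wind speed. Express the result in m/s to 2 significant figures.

5.2 m/s

Coriolis parameter at 71°N:
f = 2Ω sin φ = 2 × 7.29×10⁻⁵ × sin 71° = 1.38×10⁻⁴ s⁻¹
Height gradient: |∂Z/∂n| = 60 m / 814000 m = 7.37×10⁻⁵
On a pressure surface, geostrophic balance gives V_g = (g/f)|∂Z/∂n|:
V_g = 9.81 × 7.37×10⁻⁵ / 1.38×10⁻⁴ = 5.25 m/s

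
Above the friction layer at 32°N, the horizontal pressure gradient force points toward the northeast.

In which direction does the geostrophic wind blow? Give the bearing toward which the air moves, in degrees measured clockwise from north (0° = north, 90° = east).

135°

The pressure-gradient force points toward the northeast (bearing 045°).
Geostrophic balance: in the Northern Hemisphere the Coriolis force deflects motion to the right, so the geostrophic wind blows 90° to the right of the pressure-gradient force (low pressure on the left).
Rotating 045° by 90° clockwise gives 135° — the wind blows toward the southeast.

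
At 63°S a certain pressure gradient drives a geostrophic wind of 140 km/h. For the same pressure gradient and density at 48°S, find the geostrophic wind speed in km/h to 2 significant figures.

With the same pressure gradient and density, V_g ∝ 1/f ∝ 1/sin φ.
V₂ = V₁ · sin φ₁ / sin φ₂ = 140 × sin 63° / sin 48°
V₂ = 140 × 0.8910/0.7431 = 170 km/h

170 km/h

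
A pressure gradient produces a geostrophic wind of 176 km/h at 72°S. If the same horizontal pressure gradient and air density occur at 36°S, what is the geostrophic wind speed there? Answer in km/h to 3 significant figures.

285 km/h

With the same pressure gradient and density, V_g ∝ 1/f ∝ 1/sin φ.
V₂ = V₁ · sin φ₁ / sin φ₂ = 176 × sin 72° / sin 36°
V₂ = 176 × 0.9511/0.5878 = 285 km/h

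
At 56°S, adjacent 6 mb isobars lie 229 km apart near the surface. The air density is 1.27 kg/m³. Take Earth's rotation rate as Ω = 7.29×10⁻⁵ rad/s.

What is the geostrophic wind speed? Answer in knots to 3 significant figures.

Coriolis parameter at 56°S:
f = 2Ω sin φ = 2 × 7.29×10⁻⁵ × sin 56° = 1.21×10⁻⁴ s⁻¹
Pressure gradient: |∂P/∂n| = 600 Pa / 229000 m = 2.62×10⁻³ Pa/m
Geostrophic balance (pressure-gradient force = Coriolis force):
V_g = (1/(fρ)) |∂P/∂n| = 2.62×10⁻³ / (1.21×10⁻⁴ × 1.27) = 17.1 m/s
Converting: 17.1 m/s × 1.944 = 33.2 knots

33.2 knots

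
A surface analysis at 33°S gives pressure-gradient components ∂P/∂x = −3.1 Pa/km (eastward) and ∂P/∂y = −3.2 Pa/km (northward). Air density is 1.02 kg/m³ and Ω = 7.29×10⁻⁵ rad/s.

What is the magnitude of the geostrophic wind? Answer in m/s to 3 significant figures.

Coriolis parameter at 33°S:
f = 2Ω sin φ = 2 × 7.29×10⁻⁵ × sin 33° = 7.94×10⁻⁵ s⁻¹
In the Southern Hemisphere f is negative: f = −7.94×10⁻⁵ s⁻¹.
Component geostrophic relations (x east, y north):
u_g = −(1/(fρ)) ∂P/∂y,  v_g = (1/(fρ)) ∂P/∂x
u_g = −(−3.2×10⁻³)/(−7.94×10⁻⁵ × 1.02) = −39.5 m/s;  v_g = (−3.1×10⁻³)/(−7.94×10⁻⁵ × 1.02) = 38.3 m/s
|V_g| = √(u_g² + v_g²) = 55.0 m/s

55.0 m/s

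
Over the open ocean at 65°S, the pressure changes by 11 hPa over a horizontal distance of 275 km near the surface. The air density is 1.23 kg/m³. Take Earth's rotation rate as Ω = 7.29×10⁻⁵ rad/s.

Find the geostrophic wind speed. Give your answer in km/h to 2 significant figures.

89 km/h

Coriolis parameter at 65°S:
f = 2Ω sin φ = 2 × 7.29×10⁻⁵ × sin 65° = 1.32×10⁻⁴ s⁻¹
Pressure gradient: |∂P/∂n| = 1100 Pa / 275000 m = 4.00×10⁻³ Pa/m
Geostrophic balance (pressure-gradient force = Coriolis force):
V_g = (1/(fρ)) |∂P/∂n| = 4.00×10⁻³ / (1.32×10⁻⁴ × 1.23) = 24.6 m/s
Converting: 24.6 m/s × 3.6 = 89 km/h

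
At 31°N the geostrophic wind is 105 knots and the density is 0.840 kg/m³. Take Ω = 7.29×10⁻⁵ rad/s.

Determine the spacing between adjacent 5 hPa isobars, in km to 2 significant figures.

Coriolis parameter at 31°N:
f = 2Ω sin φ = 2 × 7.29×10⁻⁵ × sin 31° = 7.51×10⁻⁵ s⁻¹
Wind speed in SI: 105 knots = 54.0 m/s
Geostrophic balance rearranged: |∂P/∂n| = f ρ V_g
|∂P/∂n| = 7.51×10⁻⁵ × 0.840 × 54.0 = 3.41×10⁻³ Pa/m
Isobar spacing: Δn = ΔP/|∂P/∂n| = 500 Pa / 3.41×10⁻³ Pa/m = 146746 m ≈ 150 km

150 km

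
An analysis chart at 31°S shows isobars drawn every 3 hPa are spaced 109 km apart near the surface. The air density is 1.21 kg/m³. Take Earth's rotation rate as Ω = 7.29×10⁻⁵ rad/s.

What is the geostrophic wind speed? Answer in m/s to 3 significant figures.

30.3 m/s

Coriolis parameter at 31°S:
f = 2Ω sin φ = 2 × 7.29×10⁻⁵ × sin 31° = 7.51×10⁻⁵ s⁻¹
Pressure gradient: |∂P/∂n| = 300 Pa / 109000 m = 2.75×10⁻³ Pa/m
Geostrophic balance (pressure-gradient force = Coriolis force):
V_g = (1/(fρ)) |∂P/∂n| = 2.75×10⁻³ / (7.51×10⁻⁵ × 1.21) = 30.3 m/s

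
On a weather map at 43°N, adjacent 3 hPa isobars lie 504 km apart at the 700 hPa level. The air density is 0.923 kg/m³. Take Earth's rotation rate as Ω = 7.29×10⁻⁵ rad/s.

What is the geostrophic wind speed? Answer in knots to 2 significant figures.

Coriolis parameter at 43°N:
f = 2Ω sin φ = 2 × 7.29×10⁻⁵ × sin 43° = 9.94×10⁻⁵ s⁻¹
Pressure gradient: |∂P/∂n| = 300 Pa / 504000 m = 5.95×10⁻⁴ Pa/m
Geostrophic balance (pressure-gradient force = Coriolis force):
V_g = (1/(fρ)) |∂P/∂n| = 5.95×10⁻⁴ / (9.94×10⁻⁵ × 0.923) = 6.49 m/s
Converting: 6.49 m/s × 1.944 = 13 knots

13 knots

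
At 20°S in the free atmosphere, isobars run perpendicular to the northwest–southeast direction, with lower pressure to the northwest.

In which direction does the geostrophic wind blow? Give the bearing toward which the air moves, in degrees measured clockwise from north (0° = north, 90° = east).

The pressure-gradient force points toward the northwest (bearing 315°).
Geostrophic balance: in the Southern Hemisphere the Coriolis force deflects motion to the left, so the geostrophic wind blows 90° to the left of the pressure-gradient force (low pressure on the right).
Rotating 315° by 90° counterclockwise gives 225° — the wind blows toward the southwest.

225°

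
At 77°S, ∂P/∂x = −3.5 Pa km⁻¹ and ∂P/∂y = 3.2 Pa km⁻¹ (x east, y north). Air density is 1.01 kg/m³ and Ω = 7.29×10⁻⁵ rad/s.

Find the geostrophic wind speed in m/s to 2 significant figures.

33 m/s

Coriolis parameter at 77°S:
f = 2Ω sin φ = 2 × 7.29×10⁻⁵ × sin 77° = 1.42×10⁻⁴ s⁻¹
In the Southern Hemisphere f is negative: f = −1.42×10⁻⁴ s⁻¹.
Component geostrophic relations (x east, y north):
u_g = −(1/(fρ)) ∂P/∂y,  v_g = (1/(fρ)) ∂P/∂x
u_g = −(3.2×10⁻³)/(−1.42×10⁻⁴ × 1.01) = 22.3 m/s;  v_g = (−3.5×10⁻³)/(−1.42×10⁻⁴ × 1.01) = 24.4 m/s
|V_g| = √(u_g² + v_g²) = 33.1 m/s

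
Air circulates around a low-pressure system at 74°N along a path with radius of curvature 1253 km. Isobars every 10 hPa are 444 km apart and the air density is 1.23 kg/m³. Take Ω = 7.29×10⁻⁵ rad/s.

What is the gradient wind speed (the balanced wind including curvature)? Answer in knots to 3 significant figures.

Coriolis parameter at 74°N:
f = 2Ω sin φ = 2 × 7.29×10⁻⁵ × sin 74° = 1.40×10⁻⁴ s⁻¹
Pressure gradient: |∂P/∂n| = 1000 Pa / 444000 m = 2.25×10⁻³ Pa/m
Geostrophic speed: V_g = |∂P/∂n|/(fρ) = 2.25×10⁻³/(1.40×10⁻⁴ × 1.23) = 13.1 m/s
Around a low, centrifugal force acts outward with Coriolis, so pressure-gradient force balances both:
(1/ρ)|∂P/∂n| = fV + V²/R  →  V² + fR·V − fR·V_g = 0
With fR = 1.40×10⁻⁴ × 1253×10³ m = 176 m/s:
V = [−fR + √((fR)² + 4 fR V_g)]/2 = [−176 + √(176² + 4×176×13.1)]/2 = 12.2 m/s
Subgeostrophic (V < V_g = 13.1 m/s), as expected around a low.
Converting: 12.2 m/s × 1.944 = 23.7 knots

23.7 knots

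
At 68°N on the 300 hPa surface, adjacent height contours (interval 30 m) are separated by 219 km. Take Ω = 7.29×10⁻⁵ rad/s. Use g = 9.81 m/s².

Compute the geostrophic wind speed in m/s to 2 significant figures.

9.9 m/s

Coriolis parameter at 68°N:
f = 2Ω sin φ = 2 × 7.29×10⁻⁵ × sin 68° = 1.35×10⁻⁴ s⁻¹
Height gradient: |∂Z/∂n| = 30 m / 219000 m = 1.37×10⁻⁴
On a pressure surface, geostrophic balance gives V_g = (g/f)|∂Z/∂n|:
V_g = 9.81 × 1.37×10⁻⁴ / 1.35×10⁻⁴ = 9.94 m/s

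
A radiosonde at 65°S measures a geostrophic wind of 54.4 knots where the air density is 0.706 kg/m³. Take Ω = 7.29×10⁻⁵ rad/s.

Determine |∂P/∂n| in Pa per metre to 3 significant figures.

Coriolis parameter at 65°S:
f = 2Ω sin φ = 2 × 7.29×10⁻⁵ × sin 65° = 1.32×10⁻⁴ s⁻¹
Wind speed in SI: 54.4 knots = 28.0 m/s
Geostrophic balance rearranged: |∂P/∂n| = f ρ V_g
|∂P/∂n| = 1.32×10⁻⁴ × 0.706 × 28.0 = 2.61×10⁻³ Pa/m

2.61×10⁻³ Pa/m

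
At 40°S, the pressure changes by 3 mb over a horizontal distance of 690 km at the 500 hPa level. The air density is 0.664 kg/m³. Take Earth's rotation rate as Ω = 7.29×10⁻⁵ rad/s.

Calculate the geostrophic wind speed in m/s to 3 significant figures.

Coriolis parameter at 40°S:
f = 2Ω sin φ = 2 × 7.29×10⁻⁵ × sin 40° = 9.37×10⁻⁵ s⁻¹
Pressure gradient: |∂P/∂n| = 300 Pa / 690000 m = 4.35×10⁻⁴ Pa/m
Geostrophic balance (pressure-gradient force = Coriolis force):
V_g = (1/(fρ)) |∂P/∂n| = 4.35×10⁻⁴ / (9.37×10⁻⁵ × 0.664) = 6.99 m/s

6.99 m/s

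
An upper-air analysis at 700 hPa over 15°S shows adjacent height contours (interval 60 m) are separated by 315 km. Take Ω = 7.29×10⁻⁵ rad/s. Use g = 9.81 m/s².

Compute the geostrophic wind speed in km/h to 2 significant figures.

180 km/h

Coriolis parameter at 15°S:
f = 2Ω sin φ = 2 × 7.29×10⁻⁵ × sin 15° = 3.77×10⁻⁵ s⁻¹
Height gradient: |∂Z/∂n| = 60 m / 315000 m = 1.90×10⁻⁴
On a pressure surface, geostrophic balance gives V_g = (g/f)|∂Z/∂n|:
V_g = 9.81 × 1.90×10⁻⁴ / 3.77×10⁻⁵ = 49.5 m/s
Converting: 49.5 m/s × 3.6 = 180 km/h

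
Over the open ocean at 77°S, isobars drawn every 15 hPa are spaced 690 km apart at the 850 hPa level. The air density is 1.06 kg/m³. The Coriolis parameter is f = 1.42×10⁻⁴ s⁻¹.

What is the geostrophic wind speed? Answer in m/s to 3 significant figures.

Pressure gradient: |∂P/∂n| = 1500 Pa / 690000 m = 2.17×10⁻³ Pa/m
Geostrophic balance (pressure-gradient force = Coriolis force):
V_g = (1/(fρ)) |∂P/∂n| = 2.17×10⁻³ / (1.42×10⁻⁴ × 1.06) = 14.4 m/s

14.4 m/s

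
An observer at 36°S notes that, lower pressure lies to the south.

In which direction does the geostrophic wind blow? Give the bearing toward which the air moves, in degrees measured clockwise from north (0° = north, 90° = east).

The pressure-gradient force points toward the south (bearing 180°).
Geostrophic balance: in the Southern Hemisphere the Coriolis force deflects motion to the left, so the geostrophic wind blows 90° to the left of the pressure-gradient force (low pressure on the right).
Rotating 180° by 90° counterclockwise gives 090° — the wind blows toward the east.

090°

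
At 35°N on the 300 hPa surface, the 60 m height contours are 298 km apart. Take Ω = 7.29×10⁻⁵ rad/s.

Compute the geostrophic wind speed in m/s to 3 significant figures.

23.6 m/s

Coriolis parameter at 35°N:
f = 2Ω sin φ = 2 × 7.29×10⁻⁵ × sin 35° = 8.36×10⁻⁵ s⁻¹
Height gradient: |∂Z/∂n| = 60 m / 298000 m = 2.01×10⁻⁴
On a pressure surface, geostrophic balance gives V_g = (g/f)|∂Z/∂n|:
V_g = 9.81 × 2.01×10⁻⁴ / 8.36×10⁻⁵ = 23.6 m/s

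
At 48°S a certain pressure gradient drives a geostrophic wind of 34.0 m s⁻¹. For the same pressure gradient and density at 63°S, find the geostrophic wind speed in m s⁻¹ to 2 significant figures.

With the same pressure gradient and density, V_g ∝ 1/f ∝ 1/sin φ.
V₂ = V₁ · sin φ₁ / sin φ₂ = 34.0 × sin 48° / sin 63°
V₂ = 34.0 × 0.7431/0.8910 = 28 m s⁻¹

28 m s⁻¹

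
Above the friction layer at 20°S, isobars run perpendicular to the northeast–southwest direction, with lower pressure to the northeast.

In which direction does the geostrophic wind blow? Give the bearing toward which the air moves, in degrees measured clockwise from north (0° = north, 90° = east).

315°

The pressure-gradient force points toward the northeast (bearing 045°).
Geostrophic balance: in the Southern Hemisphere the Coriolis force deflects motion to the left, so the geostrophic wind blows 90° to the left of the pressure-gradient force (low pressure on the right).
Rotating 045° by 90° counterclockwise gives 315° — the wind blows toward the northwest.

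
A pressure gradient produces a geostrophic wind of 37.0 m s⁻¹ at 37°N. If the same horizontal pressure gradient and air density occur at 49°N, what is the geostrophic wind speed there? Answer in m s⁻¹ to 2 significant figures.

30 m s⁻¹

With the same pressure gradient and density, V_g ∝ 1/f ∝ 1/sin φ.
V₂ = V₁ · sin φ₁ / sin φ₂ = 37.0 × sin 37° / sin 49°
V₂ = 37.0 × 0.6018/0.7547 = 30 m s⁻¹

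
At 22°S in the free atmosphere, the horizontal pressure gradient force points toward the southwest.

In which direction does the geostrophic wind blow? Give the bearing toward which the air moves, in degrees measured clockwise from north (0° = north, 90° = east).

135°

The pressure-gradient force points toward the southwest (bearing 225°).
Geostrophic balance: in the Southern Hemisphere the Coriolis force deflects motion to the left, so the geostrophic wind blows 90° to the left of the pressure-gradient force (low pressure on the right).
Rotating 225° by 90° counterclockwise gives 135° — the wind blows toward the southeast.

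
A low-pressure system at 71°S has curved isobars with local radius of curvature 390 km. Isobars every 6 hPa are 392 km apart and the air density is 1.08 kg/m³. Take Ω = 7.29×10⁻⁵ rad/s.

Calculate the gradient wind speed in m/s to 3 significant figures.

Coriolis parameter at 71°S:
f = 2Ω sin φ = 2 × 7.29×10⁻⁵ × sin 71° = 1.38×10⁻⁴ s⁻¹
Pressure gradient: |∂P/∂n| = 600 Pa / 392000 m = 1.53×10⁻³ Pa/m
Geostrophic speed: V_g = |∂P/∂n|/(fρ) = 1.53×10⁻³/(1.38×10⁻⁴ × 1.08) = 10.3 m/s
Around a low, centrifugal force acts outward with Coriolis, so pressure-gradient force balances both:
(1/ρ)|∂P/∂n| = fV + V²/R  →  V² + fR·V − fR·V_g = 0
With fR = 1.38×10⁻⁴ × 390×10³ m = 53.8 m/s:
V = [−fR + √((fR)² + 4 fR V_g)]/2 = [−53.8 + √(53.8² + 4×53.8×10.3)]/2 = 8.83 m/s
Subgeostrophic (V < V_g = 10.3 m/s), as expected around a low.

8.83 m/s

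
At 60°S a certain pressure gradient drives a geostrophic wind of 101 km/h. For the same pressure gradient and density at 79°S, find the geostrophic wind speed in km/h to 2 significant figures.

89 km/h

With the same pressure gradient and density, V_g ∝ 1/f ∝ 1/sin φ.
V₂ = V₁ · sin φ₁ / sin φ₂ = 101 × sin 60° / sin 79°
V₂ = 101 × 0.8660/0.9816 = 89 km/h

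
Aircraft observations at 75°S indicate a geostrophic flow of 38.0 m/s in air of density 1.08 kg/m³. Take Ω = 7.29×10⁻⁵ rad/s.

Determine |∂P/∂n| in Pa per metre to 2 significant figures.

5.8×10⁻³ Pa/m

Coriolis parameter at 75°S:
f = 2Ω sin φ = 2 × 7.29×10⁻⁵ × sin 75° = 1.41×10⁻⁴ s⁻¹
Geostrophic balance rearranged: |∂P/∂n| = f ρ V_g
|∂P/∂n| = 1.41×10⁻⁴ × 1.08 × 38.0 = 5.78×10⁻³ Pa/m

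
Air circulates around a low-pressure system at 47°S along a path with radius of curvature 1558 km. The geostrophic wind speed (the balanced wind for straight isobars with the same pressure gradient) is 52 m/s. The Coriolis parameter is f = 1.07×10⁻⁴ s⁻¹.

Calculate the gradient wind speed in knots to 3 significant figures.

Around a low, centrifugal force acts outward with Coriolis, so pressure-gradient force balances both:
(1/ρ)|∂P/∂n| = fV + V²/R  →  V² + fR·V − fR·V_g = 0
With fR = 1.07×10⁻⁴ × 1558×10³ m = 167 m/s:
V = [−fR + √((fR)² + 4 fR V_g)]/2 = [−167 + √(167² + 4×167×52)]/2 = 41.6 m/s
Subgeostrophic (V < V_g = 52 m/s), as expected around a low.
Converting: 41.6 m/s × 1.944 = 80.9 knots

80.9 knots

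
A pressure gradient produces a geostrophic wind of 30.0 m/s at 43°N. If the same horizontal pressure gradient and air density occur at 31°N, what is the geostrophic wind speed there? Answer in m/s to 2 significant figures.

40 m/s

With the same pressure gradient and density, V_g ∝ 1/f ∝ 1/sin φ.
V₂ = V₁ · sin φ₁ / sin φ₂ = 30.0 × sin 43° / sin 31°
V₂ = 30.0 × 0.6820/0.5150 = 40 m/s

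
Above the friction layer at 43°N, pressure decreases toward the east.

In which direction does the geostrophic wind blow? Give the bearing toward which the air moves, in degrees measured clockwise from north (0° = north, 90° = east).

180°

The pressure-gradient force points toward the east (bearing 090°).
Geostrophic balance: in the Northern Hemisphere the Coriolis force deflects motion to the right, so the geostrophic wind blows 90° to the right of the pressure-gradient force (low pressure on the left).
Rotating 090° by 90° clockwise gives 180° — the wind blows toward the south.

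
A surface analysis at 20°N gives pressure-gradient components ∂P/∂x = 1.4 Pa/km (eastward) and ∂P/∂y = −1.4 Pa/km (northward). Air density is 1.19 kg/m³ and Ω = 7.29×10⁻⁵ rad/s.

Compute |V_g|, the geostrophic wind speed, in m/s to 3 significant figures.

33.4 m/s

Coriolis parameter at 20°N:
f = 2Ω sin φ = 2 × 7.29×10⁻⁵ × sin 20° = 4.99×10⁻⁵ s⁻¹
Component geostrophic relations (x east, y north):
u_g = −(1/(fρ)) ∂P/∂y,  v_g = (1/(fρ)) ∂P/∂x
u_g = −(−1.4×10⁻³)/(4.99×10⁻⁵ × 1.19) = 23.6 m/s;  v_g = (1.4×10⁻³)/(4.99×10⁻⁵ × 1.19) = 23.6 m/s
|V_g| = √(u_g² + v_g²) = 33.4 m/s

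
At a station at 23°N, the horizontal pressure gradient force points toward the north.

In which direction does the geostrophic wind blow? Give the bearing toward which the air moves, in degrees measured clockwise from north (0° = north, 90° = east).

090°

The pressure-gradient force points toward the north (bearing 000°).
Geostrophic balance: in the Northern Hemisphere the Coriolis force deflects motion to the right, so the geostrophic wind blows 90° to the right of the pressure-gradient force (low pressure on the left).
Rotating 000° by 90° clockwise gives 090° — the wind blows toward the east.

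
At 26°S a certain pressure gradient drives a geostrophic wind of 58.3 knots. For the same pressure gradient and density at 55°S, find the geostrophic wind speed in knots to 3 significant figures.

With the same pressure gradient and density, V_g ∝ 1/f ∝ 1/sin φ.
V₂ = V₁ · sin φ₁ / sin φ₂ = 58.3 × sin 26° / sin 55°
V₂ = 58.3 × 0.4384/0.8192 = 31.2 knots

31.2 knots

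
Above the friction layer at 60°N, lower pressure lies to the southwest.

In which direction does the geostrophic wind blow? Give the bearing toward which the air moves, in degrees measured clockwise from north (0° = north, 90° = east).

The pressure-gradient force points toward the southwest (bearing 225°).
Geostrophic balance: in the Northern Hemisphere the Coriolis force deflects motion to the right, so the geostrophic wind blows 90° to the right of the pressure-gradient force (low pressure on the left).
Rotating 225° by 90° clockwise gives 315° — the wind blows toward the northwest.

315°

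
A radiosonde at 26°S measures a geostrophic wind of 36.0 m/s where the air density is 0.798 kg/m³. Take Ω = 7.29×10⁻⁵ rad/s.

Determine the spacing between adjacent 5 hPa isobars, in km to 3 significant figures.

Coriolis parameter at 26°S:
f = 2Ω sin φ = 2 × 7.29×10⁻⁵ × sin 26° = 6.39×10⁻⁵ s⁻¹
Geostrophic balance rearranged: |∂P/∂n| = f ρ V_g
|∂P/∂n| = 6.39×10⁻⁵ × 0.798 × 36.0 = 1.84×10⁻³ Pa/m
Isobar spacing: Δn = ΔP/|∂P/∂n| = 500 Pa / 1.84×10⁻³ Pa/m = 272311 m ≈ 272 km

272 km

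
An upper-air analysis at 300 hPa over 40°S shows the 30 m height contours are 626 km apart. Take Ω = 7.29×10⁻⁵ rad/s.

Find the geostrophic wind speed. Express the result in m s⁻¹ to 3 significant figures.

Coriolis parameter at 40°S:
f = 2Ω sin φ = 2 × 7.29×10⁻⁵ × sin 40° = 9.37×10⁻⁵ s⁻¹
Height gradient: |∂Z/∂n| = 30 m / 626000 m = 4.79×10⁻⁵
On a pressure surface, geostrophic balance gives V_g = (g/f)|∂Z/∂n|:
V_g = 9.81 × 4.79×10⁻⁵ / 9.37×10⁻⁵ = 5.02 m/s

5.02 m s⁻¹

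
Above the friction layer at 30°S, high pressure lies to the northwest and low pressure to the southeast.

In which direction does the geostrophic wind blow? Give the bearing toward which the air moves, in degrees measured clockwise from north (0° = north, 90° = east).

The pressure-gradient force points toward the southeast (bearing 135°).
Geostrophic balance: in the Southern Hemisphere the Coriolis force deflects motion to the left, so the geostrophic wind blows 90° to the left of the pressure-gradient force (low pressure on the right).
Rotating 135° by 90° counterclockwise gives 045° — the wind blows toward the northeast.

045°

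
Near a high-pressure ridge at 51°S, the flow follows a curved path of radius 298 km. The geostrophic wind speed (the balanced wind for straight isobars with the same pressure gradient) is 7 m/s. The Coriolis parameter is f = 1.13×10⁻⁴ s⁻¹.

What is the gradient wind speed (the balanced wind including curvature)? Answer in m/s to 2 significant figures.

Around a high, pressure-gradient force acts outward with centrifugal, so Coriolis balances both:
fV = (1/ρ)|∂P/∂n| + V²/R  →  V² − fR·V + fR·V_g = 0
With fR = 1.13×10⁻⁴ × 298×10³ m = 33.7 m/s:
V = [fR − √((fR)² − 4 fR V_g)]/2 = [33.7 − √(33.7² − 4×33.7×7)]/2 = 9.93 m/s
Supergeostrophic (V > V_g = 7 m/s), as expected around a high.

9.9 m/s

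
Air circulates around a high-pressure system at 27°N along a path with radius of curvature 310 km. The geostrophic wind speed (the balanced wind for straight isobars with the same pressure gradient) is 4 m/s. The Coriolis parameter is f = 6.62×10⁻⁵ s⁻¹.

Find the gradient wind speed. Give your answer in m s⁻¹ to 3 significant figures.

5.44 m s⁻¹

Around a high, pressure-gradient force acts outward with centrifugal, so Coriolis balances both:
fV = (1/ρ)|∂P/∂n| + V²/R  →  V² − fR·V + fR·V_g = 0
With fR = 6.62×10⁻⁵ × 310×10³ m = 20.5 m/s:
V = [fR − √((fR)² − 4 fR V_g)]/2 = [20.5 − √(20.5² − 4×20.5×4)]/2 = 5.44 m/s
Supergeostrophic (V > V_g = 4 m/s), as expected around a high.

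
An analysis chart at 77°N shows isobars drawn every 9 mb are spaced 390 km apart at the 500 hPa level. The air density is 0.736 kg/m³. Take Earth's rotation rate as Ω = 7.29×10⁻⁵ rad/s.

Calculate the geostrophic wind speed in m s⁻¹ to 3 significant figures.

22.1 m s⁻¹

Coriolis parameter at 77°N:
f = 2Ω sin φ = 2 × 7.29×10⁻⁵ × sin 77° = 1.42×10⁻⁴ s⁻¹
Pressure gradient: |∂P/∂n| = 900 Pa / 390000 m = 2.31×10⁻³ Pa/m
Geostrophic balance (pressure-gradient force = Coriolis force):
V_g = (1/(fρ)) |∂P/∂n| = 2.31×10⁻³ / (1.42×10⁻⁴ × 0.736) = 22.1 m/s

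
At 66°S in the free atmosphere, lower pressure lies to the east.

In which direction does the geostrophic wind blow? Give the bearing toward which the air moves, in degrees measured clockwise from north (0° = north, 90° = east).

000°

The pressure-gradient force points toward the east (bearing 090°).
Geostrophic balance: in the Southern Hemisphere the Coriolis force deflects motion to the left, so the geostrophic wind blows 90° to the left of the pressure-gradient force (low pressure on the right).
Rotating 090° by 90° counterclockwise gives 000° — the wind blows toward the north.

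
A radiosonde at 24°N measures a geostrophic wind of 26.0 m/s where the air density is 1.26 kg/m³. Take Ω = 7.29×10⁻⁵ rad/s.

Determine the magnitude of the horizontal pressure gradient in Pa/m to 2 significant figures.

1.9×10⁻³ Pa/m

Coriolis parameter at 24°N:
f = 2Ω sin φ = 2 × 7.29×10⁻⁵ × sin 24° = 5.93×10⁻⁵ s⁻¹
Geostrophic balance rearranged: |∂P/∂n| = f ρ V_g
|∂P/∂n| = 5.93×10⁻⁵ × 1.26 × 26.0 = 1.94×10⁻³ Pa/m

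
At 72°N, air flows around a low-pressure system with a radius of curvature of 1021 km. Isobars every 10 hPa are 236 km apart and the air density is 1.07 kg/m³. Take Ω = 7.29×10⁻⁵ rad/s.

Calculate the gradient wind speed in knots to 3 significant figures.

Coriolis parameter at 72°N:
f = 2Ω sin φ = 2 × 7.29×10⁻⁵ × sin 72° = 1.39×10⁻⁴ s⁻¹
Pressure gradient: |∂P/∂n| = 1000 Pa / 236000 m = 4.24×10⁻³ Pa/m
Geostrophic speed: V_g = |∂P/∂n|/(fρ) = 4.24×10⁻³/(1.39×10⁻⁴ × 1.07) = 28.6 m/s
Around a low, centrifugal force acts outward with Coriolis, so pressure-gradient force balances both:
(1/ρ)|∂P/∂n| = fV + V²/R  →  V² + fR·V − fR·V_g = 0
With fR = 1.39×10⁻⁴ × 1021×10³ m = 142 m/s:
V = [−fR + √((fR)² + 4 fR V_g)]/2 = [−142 + √(142² + 4×142×28.6)]/2 = 24.4 m/s
Subgeostrophic (V < V_g = 28.6 m/s), as expected around a low.
Converting: 24.4 m/s × 1.944 = 47.4 knots

47.4 knots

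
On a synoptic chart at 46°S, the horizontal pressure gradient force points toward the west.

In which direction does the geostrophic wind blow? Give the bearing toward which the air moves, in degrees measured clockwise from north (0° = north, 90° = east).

180°

The pressure-gradient force points toward the west (bearing 270°).
Geostrophic balance: in the Southern Hemisphere the Coriolis force deflects motion to the left, so the geostrophic wind blows 90° to the left of the pressure-gradient force (low pressure on the right).
Rotating 270° by 90° counterclockwise gives 180° — the wind blows toward the south.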